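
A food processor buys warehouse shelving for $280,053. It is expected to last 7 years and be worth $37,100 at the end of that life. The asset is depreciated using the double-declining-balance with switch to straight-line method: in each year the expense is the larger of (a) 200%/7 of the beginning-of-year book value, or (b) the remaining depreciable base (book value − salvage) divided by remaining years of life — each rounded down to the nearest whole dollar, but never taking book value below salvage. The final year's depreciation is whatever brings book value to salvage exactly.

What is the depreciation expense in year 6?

$14,878

Depreciable base = $280,053 − $37,100 = $242,953.
Year 1: DB = ⌊$280,053 × 200%/7⌋ = $80,015; SL = ⌊$242,953/7⌋ = $34,707 → take DB $80,015. Book value $200,038.
Year 2: DB = ⌊$200,038 × 200%/7⌋ = $57,153; SL = ⌊$162,938/6⌋ = $27,156 → take DB $57,153. Book value $142,885.
Year 3: DB = ⌊$142,885 × 200%/7⌋ = $40,824; SL = ⌊$105,785/5⌋ = $21,157 → take DB $40,824. Book value $102,061.
Year 4: DB = ⌊$102,061 × 200%/7⌋ = $29,160; SL = ⌊$64,961/4⌋ = $16,240 → take DB $29,160. Book value $72,901.
Year 5: DB = ⌊$72,901 × 200%/7⌋ = $20,828; SL = ⌊$35,801/3⌋ = $11,933 → take DB $20,828. Book value $52,073.
Year 6: DB = ⌊$52,073 × 200%/7⌋ = $14,878; SL = ⌊$14,973/2⌋ = $7,486 → take DB $14,878. Book value $37,195.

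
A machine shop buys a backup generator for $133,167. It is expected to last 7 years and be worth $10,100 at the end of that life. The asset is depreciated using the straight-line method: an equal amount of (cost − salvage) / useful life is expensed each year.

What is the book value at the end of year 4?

$62,843

Depreciable base = $133,167 − $10,100 = $123,067.
Annual expense = $123,067 / 7 = $17,581.
End of year 1: book value $115,586.
End of year 2: book value $98,005.
End of year 3: book value $80,424.
End of year 4: book value $62,843.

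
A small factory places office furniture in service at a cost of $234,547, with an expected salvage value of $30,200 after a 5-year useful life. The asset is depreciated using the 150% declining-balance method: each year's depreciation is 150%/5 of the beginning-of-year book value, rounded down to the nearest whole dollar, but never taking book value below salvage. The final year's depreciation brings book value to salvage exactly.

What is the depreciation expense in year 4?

$24,135

Depreciable base = $234,547 − $30,200 = $204,347.
Year 1: ⌊$234,547 × 150%/5⌋ = $70,364. Book value $164,183.
Year 2: ⌊$164,183 × 150%/5⌋ = $49,254. Book value $114,929.
Year 3: ⌊$114,929 × 150%/5⌋ = $34,478. Book value $80,451.
Year 4: ⌊$80,451 × 150%/5⌋ = $24,135. Book value $56,316.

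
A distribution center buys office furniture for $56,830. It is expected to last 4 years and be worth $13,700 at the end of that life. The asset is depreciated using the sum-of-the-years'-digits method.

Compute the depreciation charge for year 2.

$12,939

Depreciable base = $56,830 − $13,700 = $43,130.
Sum of the years' digits = 4+3+2+1 = 10.
Year 1: $43,130 × 4/10 = $17,252. Book value $39,578.
Year 2: $43,130 × 3/10 = $12,939. Book value $26,639.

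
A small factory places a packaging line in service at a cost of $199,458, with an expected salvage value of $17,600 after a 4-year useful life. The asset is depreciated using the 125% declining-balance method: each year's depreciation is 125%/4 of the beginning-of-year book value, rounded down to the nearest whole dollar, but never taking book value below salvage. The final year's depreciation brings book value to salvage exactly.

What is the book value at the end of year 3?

$64,815

Depreciable base = $199,458 − $17,600 = $181,858.
Year 1: ⌊$199,458 × 125%/4⌋ = $62,330. Book value $137,128.
Year 2: ⌊$137,128 × 125%/4⌋ = $42,852. Book value $94,276.
Year 3: ⌊$94,276 × 125%/4⌋ = $29,461. Book value $64,815.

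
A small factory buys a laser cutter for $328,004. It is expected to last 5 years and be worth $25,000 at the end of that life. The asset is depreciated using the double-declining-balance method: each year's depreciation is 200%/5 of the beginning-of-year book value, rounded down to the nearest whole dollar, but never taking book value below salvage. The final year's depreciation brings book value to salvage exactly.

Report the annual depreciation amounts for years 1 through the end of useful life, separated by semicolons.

$131,201; $78,721; $47,232; $28,340; $17,510

Depreciable base = $328,004 − $25,000 = $303,004.
Year 1: ⌊$328,004 × 200%/5⌋ = $131,201. Book value $196,803.
Year 2: ⌊$196,803 × 200%/5⌋ = $78,721. Book value $118,082.
Year 3: ⌊$118,082 × 200%/5⌋ = $47,232. Book value $70,850.
Year 4: ⌊$70,850 × 200%/5⌋ = $28,340. Book value $42,510.
Year 5 (final): $42,510 − $25,000 = $17,510. Book value $25,000.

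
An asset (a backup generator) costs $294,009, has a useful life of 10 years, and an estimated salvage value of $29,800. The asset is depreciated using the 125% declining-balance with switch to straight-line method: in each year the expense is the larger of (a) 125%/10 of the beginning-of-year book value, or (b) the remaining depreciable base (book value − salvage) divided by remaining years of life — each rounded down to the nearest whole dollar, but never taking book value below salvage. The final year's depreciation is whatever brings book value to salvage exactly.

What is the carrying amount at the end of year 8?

Depreciable base = $294,009 − $29,800 = $264,209.
Year 1: DB = ⌊$294,009 × 125%/10⌋ = $36,751; SL = ⌊$264,209/10⌋ = $26,420 → take DB $36,751. Book value $257,258.
Year 2: DB = ⌊$257,258 × 125%/10⌋ = $32,157; SL = ⌊$227,458/9⌋ = $25,273 → take DB $32,157. Book value $225,101.
Year 3: DB = ⌊$225,101 × 125%/10⌋ = $28,137; SL = ⌊$195,301/8⌋ = $24,412 → take DB $28,137. Book value $196,964.
Year 4: DB = ⌊$196,964 × 125%/10⌋ = $24,620; SL = ⌊$167,164/7⌋ = $23,880 → take DB $24,620. Book value $172,344.
Year 5: DB = ⌊$172,344 × 125%/10⌋ = $21,543; SL = ⌊$142,544/6⌋ = $23,757 → take SL $23,757. Book value $148,587.
Year 6: DB = ⌊$148,587 × 125%/10⌋ = $18,573; SL = ⌊$118,787/5⌋ = $23,757 → take SL $23,757. Book value $124,830.
Year 7: DB = ⌊$124,830 × 125%/10⌋ = $15,603; SL = ⌊$95,030/4⌋ = $23,757 → take SL $23,757. Book value $101,073.
Year 8: DB = ⌊$101,073 × 125%/10⌋ = $12,634; SL = ⌊$71,273/3⌋ = $23,757 → take SL $23,757. Book value $77,316.

$77,316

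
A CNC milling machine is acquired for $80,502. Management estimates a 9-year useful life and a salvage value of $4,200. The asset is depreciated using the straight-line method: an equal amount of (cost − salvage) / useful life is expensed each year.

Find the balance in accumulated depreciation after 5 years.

Depreciable base = $80,502 − $4,200 = $76,302.
Annual expense = $76,302 / 9 = $8,478.
End of year 1: book value $72,024.
End of year 2: book value $63,546.
End of year 3: book value $55,068.
End of year 4: book value $46,590.
End of year 5: book value $38,112.
Accumulated through year 5 = $80,502 − $38,112 = $42,390.

$42,390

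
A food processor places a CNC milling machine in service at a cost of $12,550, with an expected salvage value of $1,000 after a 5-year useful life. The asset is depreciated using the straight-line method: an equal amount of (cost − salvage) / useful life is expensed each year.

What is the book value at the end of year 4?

Depreciable base = $12,550 − $1,000 = $11,550.
Annual expense = $11,550 / 5 = $2,310.
End of year 1: book value $10,240.
End of year 2: book value $7,930.
End of year 3: book value $5,620.
End of year 4: book value $3,310.

$3,310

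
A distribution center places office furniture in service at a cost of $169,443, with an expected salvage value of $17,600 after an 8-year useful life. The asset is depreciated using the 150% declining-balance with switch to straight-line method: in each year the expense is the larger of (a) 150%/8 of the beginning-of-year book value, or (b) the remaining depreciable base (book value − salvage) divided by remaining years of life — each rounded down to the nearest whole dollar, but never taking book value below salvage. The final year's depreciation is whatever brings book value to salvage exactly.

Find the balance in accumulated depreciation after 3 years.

$78,556

Depreciable base = $169,443 − $17,600 = $151,843.
Year 1: DB = ⌊$169,443 × 150%/8⌋ = $31,770; SL = ⌊$151,843/8⌋ = $18,980 → take DB $31,770. Book value $137,673.
Year 2: DB = ⌊$137,673 × 150%/8⌋ = $25,813; SL = ⌊$120,073/7⌋ = $17,153 → take DB $25,813. Book value $111,860.
Year 3: DB = ⌊$111,860 × 150%/8⌋ = $20,973; SL = ⌊$94,260/6⌋ = $15,710 → take DB $20,973. Book value $90,887.
Accumulated through year 3 = $169,443 − $90,887 = $78,556.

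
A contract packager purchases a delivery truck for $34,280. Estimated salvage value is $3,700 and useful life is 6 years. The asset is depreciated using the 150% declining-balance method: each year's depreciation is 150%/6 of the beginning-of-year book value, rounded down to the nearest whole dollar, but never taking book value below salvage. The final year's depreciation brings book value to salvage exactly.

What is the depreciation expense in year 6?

$4,436

Depreciable base = $34,280 − $3,700 = $30,580.
Year 1: ⌊$34,280 × 150%/6⌋ = $8,570. Book value $25,710.
Year 2: ⌊$25,710 × 150%/6⌋ = $6,427. Book value $19,283.
Year 3: ⌊$19,283 × 150%/6⌋ = $4,820. Book value $14,463.
Year 4: ⌊$14,463 × 150%/6⌋ = $3,615. Book value $10,848.
Year 5: ⌊$10,848 × 150%/6⌋ = $2,712. Book value $8,136.
Year 6 (final): $8,136 − $3,700 = $4,436. Book value $3,700.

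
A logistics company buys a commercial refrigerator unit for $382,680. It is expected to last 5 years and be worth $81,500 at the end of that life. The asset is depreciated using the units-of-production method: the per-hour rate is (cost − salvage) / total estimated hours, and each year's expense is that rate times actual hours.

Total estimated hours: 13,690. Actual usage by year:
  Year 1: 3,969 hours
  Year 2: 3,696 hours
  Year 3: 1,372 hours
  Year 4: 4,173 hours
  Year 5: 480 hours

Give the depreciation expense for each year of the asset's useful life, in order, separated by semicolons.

Depreciable base = $382,680 − $81,500 = $301,180.
Rate = $301,180 / 13,690 hours = $22 per hour.
Year 1: 3,969 × $22 = $87,318. Book value $295,362.
Year 2: 3,696 × $22 = $81,312. Book value $214,050.
Year 3: 1,372 × $22 = $30,184. Book value $183,866.
Year 4: 4,173 × $22 = $91,806. Book value $92,060.
Year 5: 480 × $22 = $10,560. Book value $81,500.

$87,318; $81,312; $30,184; $91,806; $10,560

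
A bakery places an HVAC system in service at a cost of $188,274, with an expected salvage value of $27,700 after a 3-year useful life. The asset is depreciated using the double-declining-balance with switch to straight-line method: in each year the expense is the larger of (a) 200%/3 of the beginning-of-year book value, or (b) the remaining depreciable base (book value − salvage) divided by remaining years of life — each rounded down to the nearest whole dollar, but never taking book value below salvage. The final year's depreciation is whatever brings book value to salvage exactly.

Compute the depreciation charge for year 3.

$0

Depreciable base = $188,274 − $27,700 = $160,574.
Year 1: DB = ⌊$188,274 × 200%/3⌋ = $125,516; SL = ⌊$160,574/3⌋ = $53,524 → take DB $125,516. Book value $62,758.
Year 2: DB = ⌊$62,758 × 200%/3⌋ = $41,838; SL = ⌊$35,058/2⌋ = $17,529 → take DB $41,838, capped at $35,058. Book value $27,700.
Year 3 (final): $27,700 − $27,700 = $0. Book value $27,700.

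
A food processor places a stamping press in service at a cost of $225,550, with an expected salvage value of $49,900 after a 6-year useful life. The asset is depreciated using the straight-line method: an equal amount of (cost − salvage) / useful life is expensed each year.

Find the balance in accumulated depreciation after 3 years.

Depreciable base = $225,550 − $49,900 = $175,650.
Annual expense = $175,650 / 6 = $29,275.
End of year 1: book value $196,275.
End of year 2: book value $167,000.
End of year 3: book value $137,725.
Accumulated through year 3 = $225,550 − $137,725 = $87,825.

$87,825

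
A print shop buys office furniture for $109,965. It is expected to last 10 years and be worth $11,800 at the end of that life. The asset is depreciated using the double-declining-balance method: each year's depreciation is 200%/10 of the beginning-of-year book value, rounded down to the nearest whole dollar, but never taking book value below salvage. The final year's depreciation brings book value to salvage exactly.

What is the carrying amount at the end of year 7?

Depreciable base = $109,965 − $11,800 = $98,165.
Year 1: ⌊$109,965 × 200%/10⌋ = $21,993. Book value $87,972.
Year 2: ⌊$87,972 × 200%/10⌋ = $17,594. Book value $70,378.
Year 3: ⌊$70,378 × 200%/10⌋ = $14,075. Book value $56,303.
Year 4: ⌊$56,303 × 200%/10⌋ = $11,260. Book value $45,043.
Year 5: ⌊$45,043 × 200%/10⌋ = $9,008. Book value $36,035.
Year 6: ⌊$36,035 × 200%/10⌋ = $7,207. Book value $28,828.
Year 7: ⌊$28,828 × 200%/10⌋ = $5,765. Book value $23,063.

$23,063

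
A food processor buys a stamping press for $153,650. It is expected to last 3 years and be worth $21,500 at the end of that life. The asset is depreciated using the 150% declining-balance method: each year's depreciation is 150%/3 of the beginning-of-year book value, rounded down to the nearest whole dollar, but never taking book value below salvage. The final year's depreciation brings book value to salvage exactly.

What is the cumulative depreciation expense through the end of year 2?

Depreciable base = $153,650 − $21,500 = $132,150.
Year 1: ⌊$153,650 × 150%/3⌋ = $76,825. Book value $76,825.
Year 2: ⌊$76,825 × 150%/3⌋ = $38,412. Book value $38,413.
Accumulated through year 2 = $153,650 − $38,413 = $115,237.

$115,237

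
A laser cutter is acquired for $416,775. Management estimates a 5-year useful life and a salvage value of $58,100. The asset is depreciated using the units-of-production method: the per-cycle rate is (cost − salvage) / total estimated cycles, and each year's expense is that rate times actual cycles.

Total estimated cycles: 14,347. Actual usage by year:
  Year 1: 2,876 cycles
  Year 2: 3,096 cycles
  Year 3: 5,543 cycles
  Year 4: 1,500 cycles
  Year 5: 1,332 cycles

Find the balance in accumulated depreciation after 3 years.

$287,875

Depreciable base = $416,775 − $58,100 = $358,675.
Rate = $358,675 / 14,347 cycles = $25 per cycle.
Year 1: 2,876 × $25 = $71,900. Book value $344,875.
Year 2: 3,096 × $25 = $77,400. Book value $267,475.
Year 3: 5,543 × $25 = $138,575. Book value $128,900.
Accumulated through year 3 = $416,775 − $128,900 = $287,875.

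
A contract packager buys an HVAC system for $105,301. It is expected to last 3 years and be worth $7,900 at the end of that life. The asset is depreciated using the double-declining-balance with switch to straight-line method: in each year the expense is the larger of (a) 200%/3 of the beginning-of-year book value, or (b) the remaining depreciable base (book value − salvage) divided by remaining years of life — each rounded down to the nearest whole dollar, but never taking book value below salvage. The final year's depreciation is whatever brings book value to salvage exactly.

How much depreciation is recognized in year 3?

$3,801

Depreciable base = $105,301 − $7,900 = $97,401.
Year 1: DB = ⌊$105,301 × 200%/3⌋ = $70,200; SL = ⌊$97,401/3⌋ = $32,467 → take DB $70,200. Book value $35,101.
Year 2: DB = ⌊$35,101 × 200%/3⌋ = $23,400; SL = ⌊$27,201/2⌋ = $13,600 → take DB $23,400. Book value $11,701.
Year 3 (final): $11,701 − $7,900 = $3,801. Book value $7,900.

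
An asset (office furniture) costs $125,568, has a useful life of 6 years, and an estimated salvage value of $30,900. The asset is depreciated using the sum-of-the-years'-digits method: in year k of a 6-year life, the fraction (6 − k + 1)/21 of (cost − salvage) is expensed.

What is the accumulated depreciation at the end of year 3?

$67,620

Depreciable base = $125,568 − $30,900 = $94,668.
Sum of the years' digits = 6+5+4+3+2+1 = 21.
Year 1: $94,668 × 6/21 = $27,048. Book value $98,520.
Year 2: $94,668 × 5/21 = $22,540. Book value $75,980.
Year 3: $94,668 × 4/21 = $18,032. Book value $57,948.
Accumulated through year 3 = $125,568 − $57,948 = $67,620.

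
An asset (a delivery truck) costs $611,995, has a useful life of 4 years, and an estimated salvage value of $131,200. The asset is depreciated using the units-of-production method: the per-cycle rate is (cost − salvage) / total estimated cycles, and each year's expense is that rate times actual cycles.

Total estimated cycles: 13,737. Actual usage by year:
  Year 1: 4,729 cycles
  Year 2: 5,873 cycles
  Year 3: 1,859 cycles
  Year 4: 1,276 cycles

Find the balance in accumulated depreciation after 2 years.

$371,070

Depreciable base = $611,995 − $131,200 = $480,795.
Rate = $480,795 / 13,737 cycles = $35 per cycle.
Year 1: 4,729 × $35 = $165,515. Book value $446,480.
Year 2: 5,873 × $35 = $205,555. Book value $240,925.
Accumulated through year 2 = $611,995 − $240,925 = $371,070.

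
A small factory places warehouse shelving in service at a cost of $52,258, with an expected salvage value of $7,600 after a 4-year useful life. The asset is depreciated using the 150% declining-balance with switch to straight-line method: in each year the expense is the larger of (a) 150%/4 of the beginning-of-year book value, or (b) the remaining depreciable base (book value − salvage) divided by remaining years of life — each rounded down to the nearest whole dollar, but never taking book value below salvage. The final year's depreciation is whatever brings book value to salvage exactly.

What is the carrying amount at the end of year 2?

Depreciable base = $52,258 − $7,600 = $44,658.
Year 1: DB = ⌊$52,258 × 150%/4⌋ = $19,596; SL = ⌊$44,658/4⌋ = $11,164 → take DB $19,596. Book value $32,662.
Year 2: DB = ⌊$32,662 × 150%/4⌋ = $12,248; SL = ⌊$25,062/3⌋ = $8,354 → take DB $12,248. Book value $20,414.

$20,414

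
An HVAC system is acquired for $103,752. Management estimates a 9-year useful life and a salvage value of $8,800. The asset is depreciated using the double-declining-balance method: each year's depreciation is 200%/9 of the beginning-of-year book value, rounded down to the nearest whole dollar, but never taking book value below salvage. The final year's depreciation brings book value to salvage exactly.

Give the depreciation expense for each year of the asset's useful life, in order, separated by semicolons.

Depreciable base = $103,752 − $8,800 = $94,952.
Year 1: ⌊$103,752 × 200%/9⌋ = $23,056. Book value $80,696.
Year 2: ⌊$80,696 × 200%/9⌋ = $17,932. Book value $62,764.
Year 3: ⌊$62,764 × 200%/9⌋ = $13,947. Book value $48,817.
Year 4: ⌊$48,817 × 200%/9⌋ = $10,848. Book value $37,969.
Year 5: ⌊$37,969 × 200%/9⌋ = $8,437. Book value $29,532.
Year 6: ⌊$29,532 × 200%/9⌋ = $6,562. Book value $22,970.
Year 7: ⌊$22,970 × 200%/9⌋ = $5,104. Book value $17,866.
Year 8: ⌊$17,866 × 200%/9⌋ = $3,970. Book value $13,896.
Year 9 (final): $13,896 − $8,800 = $5,096. Book value $8,800.

$23,056; $17,932; $13,947; $10,848; $8,437; $6,562; $5,104; $3,970; $5,096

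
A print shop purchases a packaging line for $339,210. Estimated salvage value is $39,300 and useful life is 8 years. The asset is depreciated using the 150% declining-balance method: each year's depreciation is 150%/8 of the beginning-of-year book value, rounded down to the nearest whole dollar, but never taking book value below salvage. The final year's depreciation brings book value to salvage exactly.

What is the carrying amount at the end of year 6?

Depreciable base = $339,210 − $39,300 = $299,910.
Year 1: ⌊$339,210 × 150%/8⌋ = $63,601. Book value $275,609.
Year 2: ⌊$275,609 × 150%/8⌋ = $51,676. Book value $223,933.
Year 3: ⌊$223,933 × 150%/8⌋ = $41,987. Book value $181,946.
Year 4: ⌊$181,946 × 150%/8⌋ = $34,114. Book value $147,832.
Year 5: ⌊$147,832 × 150%/8⌋ = $27,718. Book value $120,114.
Year 6: ⌊$120,114 × 150%/8⌋ = $22,521. Book value $97,593.

$97,593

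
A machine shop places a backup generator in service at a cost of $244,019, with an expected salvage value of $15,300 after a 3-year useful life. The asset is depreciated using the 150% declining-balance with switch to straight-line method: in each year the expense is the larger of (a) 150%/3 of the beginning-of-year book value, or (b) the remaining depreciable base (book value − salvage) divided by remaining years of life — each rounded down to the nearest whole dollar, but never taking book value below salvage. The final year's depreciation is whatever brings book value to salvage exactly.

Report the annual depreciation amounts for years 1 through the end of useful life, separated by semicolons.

$122,009; $61,005; $45,705

Depreciable base = $244,019 − $15,300 = $228,719.
Year 1: DB = ⌊$244,019 × 150%/3⌋ = $122,009; SL = ⌊$228,719/3⌋ = $76,239 → take DB $122,009. Book value $122,010.
Year 2: DB = ⌊$122,010 × 150%/3⌋ = $61,005; SL = ⌊$106,710/2⌋ = $53,355 → take DB $61,005. Book value $61,005.
Year 3 (final): $61,005 − $15,300 = $45,705. Book value $15,300.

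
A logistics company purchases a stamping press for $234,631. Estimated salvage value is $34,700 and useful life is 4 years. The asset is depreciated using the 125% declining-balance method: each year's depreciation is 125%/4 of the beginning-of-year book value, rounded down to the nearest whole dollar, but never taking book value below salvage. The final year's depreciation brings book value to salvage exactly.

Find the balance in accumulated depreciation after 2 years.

$123,731

Depreciable base = $234,631 − $34,700 = $199,931.
Year 1: ⌊$234,631 × 125%/4⌋ = $73,322. Book value $161,309.
Year 2: ⌊$161,309 × 125%/4⌋ = $50,409. Book value $110,900.
Accumulated through year 2 = $234,631 − $110,900 = $123,731.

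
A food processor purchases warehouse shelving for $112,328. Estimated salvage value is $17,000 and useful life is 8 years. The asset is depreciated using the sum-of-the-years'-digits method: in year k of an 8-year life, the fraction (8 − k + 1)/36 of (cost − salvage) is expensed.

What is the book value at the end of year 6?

Depreciable base = $112,328 − $17,000 = $95,328.
Sum of the years' digits = 8+7+6+5+4+3+2+1 = 36.
Year 1: $95,328 × 8/36 = $21,184. Book value $91,144.
Year 2: $95,328 × 7/36 = $18,536. Book value $72,608.
Year 3: $95,328 × 6/36 = $15,888. Book value $56,720.
Year 4: $95,328 × 5/36 = $13,240. Book value $43,480.
Year 5: $95,328 × 4/36 = $10,592. Book value $32,888.
Year 6: $95,328 × 3/36 = $7,944. Book value $24,944.

$24,944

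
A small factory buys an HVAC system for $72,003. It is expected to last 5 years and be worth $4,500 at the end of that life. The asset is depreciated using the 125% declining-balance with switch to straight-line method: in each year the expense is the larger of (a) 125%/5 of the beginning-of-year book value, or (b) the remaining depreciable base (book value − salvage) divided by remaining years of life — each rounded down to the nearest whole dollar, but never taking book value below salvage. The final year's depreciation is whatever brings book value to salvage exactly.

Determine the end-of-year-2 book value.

Depreciable base = $72,003 − $4,500 = $67,503.
Year 1: DB = ⌊$72,003 × 125%/5⌋ = $18,000; SL = ⌊$67,503/5⌋ = $13,500 → take DB $18,000. Book value $54,003.
Year 2: DB = ⌊$54,003 × 125%/5⌋ = $13,500; SL = ⌊$49,503/4⌋ = $12,375 → take DB $13,500. Book value $40,503.

$40,503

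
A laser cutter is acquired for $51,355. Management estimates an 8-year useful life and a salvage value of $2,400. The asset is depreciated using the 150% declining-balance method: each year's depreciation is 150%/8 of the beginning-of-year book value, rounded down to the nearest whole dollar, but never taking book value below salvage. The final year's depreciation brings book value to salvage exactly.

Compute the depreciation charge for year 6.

Depreciable base = $51,355 − $2,400 = $48,955.
Year 1: ⌊$51,355 × 150%/8⌋ = $9,629. Book value $41,726.
Year 2: ⌊$41,726 × 150%/8⌋ = $7,823. Book value $33,903.
Year 3: ⌊$33,903 × 150%/8⌋ = $6,356. Book value $27,547.
Year 4: ⌊$27,547 × 150%/8⌋ = $5,165. Book value $22,382.
Year 5: ⌊$22,382 × 150%/8⌋ = $4,196. Book value $18,186.
Year 6: ⌊$18,186 × 150%/8⌋ = $3,409. Book value $14,777.

$3,409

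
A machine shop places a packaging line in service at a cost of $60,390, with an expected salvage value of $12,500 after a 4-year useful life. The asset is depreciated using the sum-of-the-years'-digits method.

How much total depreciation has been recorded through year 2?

$33,523

Depreciable base = $60,390 − $12,500 = $47,890.
Sum of the years' digits = 4+3+2+1 = 10.
Year 1: $47,890 × 4/10 = $19,156. Book value $41,234.
Year 2: $47,890 × 3/10 = $14,367. Book value $26,867.
Accumulated through year 2 = $60,390 − $26,867 = $33,523.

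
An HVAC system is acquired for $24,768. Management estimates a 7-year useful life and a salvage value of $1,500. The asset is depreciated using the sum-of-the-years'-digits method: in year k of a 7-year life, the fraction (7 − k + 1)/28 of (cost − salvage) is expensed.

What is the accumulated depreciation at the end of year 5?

$20,775

Depreciable base = $24,768 − $1,500 = $23,268.
Sum of the years' digits = 7+6+5+4+3+2+1 = 28.
Year 1: $23,268 × 7/28 = $5,817. Book value $18,951.
Year 2: $23,268 × 6/28 = $4,986. Book value $13,965.
Year 3: $23,268 × 5/28 = $4,155. Book value $9,810.
Year 4: $23,268 × 4/28 = $3,324. Book value $6,486.
Year 5: $23,268 × 3/28 = $2,493. Book value $3,993.
Accumulated through year 5 = $24,768 − $3,993 = $20,775.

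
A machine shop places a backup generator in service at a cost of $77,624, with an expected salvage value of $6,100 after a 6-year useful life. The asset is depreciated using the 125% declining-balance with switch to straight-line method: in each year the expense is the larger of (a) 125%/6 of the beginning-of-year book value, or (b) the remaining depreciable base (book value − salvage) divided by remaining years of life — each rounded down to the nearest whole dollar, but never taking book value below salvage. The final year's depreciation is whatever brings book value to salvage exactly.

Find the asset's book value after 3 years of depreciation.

$38,014

Depreciable base = $77,624 − $6,100 = $71,524.
Year 1: DB = ⌊$77,624 × 125%/6⌋ = $16,171; SL = ⌊$71,524/6⌋ = $11,920 → take DB $16,171. Book value $61,453.
Year 2: DB = ⌊$61,453 × 125%/6⌋ = $12,802; SL = ⌊$55,353/5⌋ = $11,070 → take DB $12,802. Book value $48,651.
Year 3: DB = ⌊$48,651 × 125%/6⌋ = $10,135; SL = ⌊$42,551/4⌋ = $10,637 → take SL $10,637. Book value $38,014.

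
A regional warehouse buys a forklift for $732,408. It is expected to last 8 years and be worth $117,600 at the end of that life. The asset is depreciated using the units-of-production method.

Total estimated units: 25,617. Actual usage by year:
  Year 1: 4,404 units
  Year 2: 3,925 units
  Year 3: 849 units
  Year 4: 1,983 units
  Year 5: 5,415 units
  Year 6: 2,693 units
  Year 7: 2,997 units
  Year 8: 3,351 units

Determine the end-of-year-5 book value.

$334,584

Depreciable base = $732,408 − $117,600 = $614,808.
Rate = $614,808 / 25,617 units = $24 per unit.
Year 1: 4,404 × $24 = $105,696. Book value $626,712.
Year 2: 3,925 × $24 = $94,200. Book value $532,512.
Year 3: 849 × $24 = $20,376. Book value $512,136.
Year 4: 1,983 × $24 = $47,592. Book value $464,544.
Year 5: 5,415 × $24 = $129,960. Book value $334,584.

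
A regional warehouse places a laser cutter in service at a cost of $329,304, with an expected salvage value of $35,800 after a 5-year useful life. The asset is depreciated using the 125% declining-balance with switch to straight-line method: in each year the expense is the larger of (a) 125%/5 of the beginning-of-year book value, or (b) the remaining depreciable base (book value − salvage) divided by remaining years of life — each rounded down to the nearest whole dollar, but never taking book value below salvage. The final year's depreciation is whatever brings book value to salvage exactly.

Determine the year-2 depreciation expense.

Depreciable base = $329,304 − $35,800 = $293,504.
Year 1: DB = ⌊$329,304 × 125%/5⌋ = $82,326; SL = ⌊$293,504/5⌋ = $58,700 → take DB $82,326. Book value $246,978.
Year 2: DB = ⌊$246,978 × 125%/5⌋ = $61,744; SL = ⌊$211,178/4⌋ = $52,794 → take DB $61,744. Book value $185,234.

$61,744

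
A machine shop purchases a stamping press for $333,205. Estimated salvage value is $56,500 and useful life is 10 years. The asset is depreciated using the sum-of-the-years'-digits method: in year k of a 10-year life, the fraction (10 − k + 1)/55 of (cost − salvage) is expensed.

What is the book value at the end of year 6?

Depreciable base = $333,205 − $56,500 = $276,705.
Sum of the years' digits = 10+9+8+7+6+5+4+3+2+1 = 55.
Year 1: $276,705 × 10/55 = $50,310. Book value $282,895.
Year 2: $276,705 × 9/55 = $45,279. Book value $237,616.
Year 3: $276,705 × 8/55 = $40,248. Book value $197,368.
Year 4: $276,705 × 7/55 = $35,217. Book value $162,151.
Year 5: $276,705 × 6/55 = $30,186. Book value $131,965.
Year 6: $276,705 × 5/55 = $25,155. Book value $106,810.

$106,810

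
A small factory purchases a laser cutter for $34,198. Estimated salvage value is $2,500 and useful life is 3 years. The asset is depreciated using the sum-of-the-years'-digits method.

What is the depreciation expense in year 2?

Depreciable base = $34,198 − $2,500 = $31,698.
Sum of the years' digits = 3+2+1 = 6.
Year 1: $31,698 × 3/6 = $15,849. Book value $18,349.
Year 2: $31,698 × 2/6 = $10,566. Book value $7,783.

$10,566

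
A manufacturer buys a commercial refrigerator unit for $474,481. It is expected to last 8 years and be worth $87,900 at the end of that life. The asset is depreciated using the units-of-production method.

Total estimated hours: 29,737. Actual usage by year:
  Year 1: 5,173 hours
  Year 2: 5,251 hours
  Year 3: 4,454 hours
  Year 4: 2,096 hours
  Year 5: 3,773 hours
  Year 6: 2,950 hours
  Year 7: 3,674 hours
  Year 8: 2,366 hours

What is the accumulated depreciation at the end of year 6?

$308,061

Depreciable base = $474,481 − $87,900 = $386,581.
Rate = $386,581 / 29,737 hours = $13 per hour.
Year 1: 5,173 × $13 = $67,249. Book value $407,232.
Year 2: 5,251 × $13 = $68,263. Book value $338,969.
Year 3: 4,454 × $13 = $57,902. Book value $281,067.
Year 4: 2,096 × $13 = $27,248. Book value $253,819.
Year 5: 3,773 × $13 = $49,049. Book value $204,770.
Year 6: 2,950 × $13 = $38,350. Book value $166,420.
Accumulated through year 6 = $474,481 − $166,420 = $308,061.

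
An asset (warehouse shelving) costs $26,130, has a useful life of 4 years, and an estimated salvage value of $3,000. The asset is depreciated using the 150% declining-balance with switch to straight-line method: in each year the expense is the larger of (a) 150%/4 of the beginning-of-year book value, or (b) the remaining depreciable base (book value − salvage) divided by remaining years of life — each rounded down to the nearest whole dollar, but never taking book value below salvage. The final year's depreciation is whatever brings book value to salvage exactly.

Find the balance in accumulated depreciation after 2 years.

$15,922

Depreciable base = $26,130 − $3,000 = $23,130.
Year 1: DB = ⌊$26,130 × 150%/4⌋ = $9,798; SL = ⌊$23,130/4⌋ = $5,782 → take DB $9,798. Book value $16,332.
Year 2: DB = ⌊$16,332 × 150%/4⌋ = $6,124; SL = ⌊$13,332/3⌋ = $4,444 → take DB $6,124. Book value $10,208.
Accumulated through year 2 = $26,130 − $10,208 = $15,922.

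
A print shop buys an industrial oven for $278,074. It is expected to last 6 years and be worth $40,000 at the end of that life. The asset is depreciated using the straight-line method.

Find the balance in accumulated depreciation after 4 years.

Depreciable base = $278,074 − $40,000 = $238,074.
Annual expense = $238,074 / 6 = $39,679.
End of year 1: book value $238,395.
End of year 2: book value $198,716.
End of year 3: book value $159,037.
End of year 4: book value $119,358.
Accumulated through year 4 = $278,074 − $119,358 = $158,716.

$158,716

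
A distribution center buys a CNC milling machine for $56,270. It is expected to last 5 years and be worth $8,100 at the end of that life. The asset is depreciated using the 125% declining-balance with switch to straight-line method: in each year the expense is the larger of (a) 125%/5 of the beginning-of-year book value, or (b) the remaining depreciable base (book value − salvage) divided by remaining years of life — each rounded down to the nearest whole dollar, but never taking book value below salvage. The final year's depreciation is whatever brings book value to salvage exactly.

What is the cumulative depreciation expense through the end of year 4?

Depreciable base = $56,270 − $8,100 = $48,170.
Year 1: DB = ⌊$56,270 × 125%/5⌋ = $14,067; SL = ⌊$48,170/5⌋ = $9,634 → take DB $14,067. Book value $42,203.
Year 2: DB = ⌊$42,203 × 125%/5⌋ = $10,550; SL = ⌊$34,103/4⌋ = $8,525 → take DB $10,550. Book value $31,653.
Year 3: DB = ⌊$31,653 × 125%/5⌋ = $7,913; SL = ⌊$23,553/3⌋ = $7,851 → take DB $7,913. Book value $23,740.
Year 4: DB = ⌊$23,740 × 125%/5⌋ = $5,935; SL = ⌊$15,640/2⌋ = $7,820 → take SL $7,820. Book value $15,920.
Accumulated through year 4 = $56,270 − $15,920 = $40,350.

$40,350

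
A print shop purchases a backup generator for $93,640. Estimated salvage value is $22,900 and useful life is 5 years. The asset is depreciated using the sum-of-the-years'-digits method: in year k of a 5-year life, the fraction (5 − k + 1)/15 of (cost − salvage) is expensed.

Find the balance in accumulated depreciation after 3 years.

$56,592

Depreciable base = $93,640 − $22,900 = $70,740.
Sum of the years' digits = 5+4+3+2+1 = 15.
Year 1: $70,740 × 5/15 = $23,580. Book value $70,060.
Year 2: $70,740 × 4/15 = $18,864. Book value $51,196.
Year 3: $70,740 × 3/15 = $14,148. Book value $37,048.
Accumulated through year 3 = $93,640 − $37,048 = $56,592.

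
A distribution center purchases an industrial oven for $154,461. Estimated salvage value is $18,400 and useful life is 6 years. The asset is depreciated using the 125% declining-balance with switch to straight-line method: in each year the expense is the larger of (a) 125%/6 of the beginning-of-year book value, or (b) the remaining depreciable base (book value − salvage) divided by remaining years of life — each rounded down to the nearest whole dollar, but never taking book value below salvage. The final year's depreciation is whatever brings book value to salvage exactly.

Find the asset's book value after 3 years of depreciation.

$76,639

Depreciable base = $154,461 − $18,400 = $136,061.
Year 1: DB = ⌊$154,461 × 125%/6⌋ = $32,179; SL = ⌊$136,061/6⌋ = $22,676 → take DB $32,179. Book value $122,282.
Year 2: DB = ⌊$122,282 × 125%/6⌋ = $25,475; SL = ⌊$103,882/5⌋ = $20,776 → take DB $25,475. Book value $96,807.
Year 3: DB = ⌊$96,807 × 125%/6⌋ = $20,168; SL = ⌊$78,407/4⌋ = $19,601 → take DB $20,168. Book value $76,639.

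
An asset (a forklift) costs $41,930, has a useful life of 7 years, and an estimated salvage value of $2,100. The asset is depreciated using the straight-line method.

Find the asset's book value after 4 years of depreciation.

$19,170

Depreciable base = $41,930 − $2,100 = $39,830.
Annual expense = $39,830 / 7 = $5,690.
End of year 1: book value $36,240.
End of year 2: book value $30,550.
End of year 3: book value $24,860.
End of year 4: book value $19,170.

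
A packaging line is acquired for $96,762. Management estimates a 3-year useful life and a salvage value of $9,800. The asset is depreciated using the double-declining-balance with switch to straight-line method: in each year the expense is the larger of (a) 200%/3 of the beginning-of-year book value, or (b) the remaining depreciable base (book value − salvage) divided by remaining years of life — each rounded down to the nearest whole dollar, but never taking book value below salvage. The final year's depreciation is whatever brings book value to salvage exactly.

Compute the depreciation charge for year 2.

$21,502

Depreciable base = $96,762 − $9,800 = $86,962.
Year 1: DB = ⌊$96,762 × 200%/3⌋ = $64,508; SL = ⌊$86,962/3⌋ = $28,987 → take DB $64,508. Book value $32,254.
Year 2: DB = ⌊$32,254 × 200%/3⌋ = $21,502; SL = ⌊$22,454/2⌋ = $11,227 → take DB $21,502. Book value $10,752.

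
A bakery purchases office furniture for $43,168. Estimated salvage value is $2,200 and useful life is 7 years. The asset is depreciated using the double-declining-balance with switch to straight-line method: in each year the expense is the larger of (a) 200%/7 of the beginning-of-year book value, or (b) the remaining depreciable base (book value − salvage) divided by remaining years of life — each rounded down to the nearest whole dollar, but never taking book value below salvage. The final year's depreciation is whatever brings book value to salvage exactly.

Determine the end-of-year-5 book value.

Depreciable base = $43,168 − $2,200 = $40,968.
Year 1: DB = ⌊$43,168 × 200%/7⌋ = $12,333; SL = ⌊$40,968/7⌋ = $5,852 → take DB $12,333. Book value $30,835.
Year 2: DB = ⌊$30,835 × 200%/7⌋ = $8,810; SL = ⌊$28,635/6⌋ = $4,772 → take DB $8,810. Book value $22,025.
Year 3: DB = ⌊$22,025 × 200%/7⌋ = $6,292; SL = ⌊$19,825/5⌋ = $3,965 → take DB $6,292. Book value $15,733.
Year 4: DB = ⌊$15,733 × 200%/7⌋ = $4,495; SL = ⌊$13,533/4⌋ = $3,383 → take DB $4,495. Book value $11,238.
Year 5: DB = ⌊$11,238 × 200%/7⌋ = $3,210; SL = ⌊$9,038/3⌋ = $3,012 → take DB $3,210. Book value $8,028.

$8,028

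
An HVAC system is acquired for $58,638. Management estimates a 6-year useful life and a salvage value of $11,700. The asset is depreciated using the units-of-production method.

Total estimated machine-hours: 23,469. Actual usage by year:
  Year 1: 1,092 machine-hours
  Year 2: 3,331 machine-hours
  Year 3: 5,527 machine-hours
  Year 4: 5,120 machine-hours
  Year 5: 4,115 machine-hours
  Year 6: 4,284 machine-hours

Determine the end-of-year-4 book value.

$28,498

Depreciable base = $58,638 − $11,700 = $46,938.
Rate = $46,938 / 23,469 machine-hours = $2 per machine-hour.
Year 1: 1,092 × $2 = $2,184. Book value $56,454.
Year 2: 3,331 × $2 = $6,662. Book value $49,792.
Year 3: 5,527 × $2 = $11,054. Book value $38,738.
Year 4: 5,120 × $2 = $10,240. Book value $28,498.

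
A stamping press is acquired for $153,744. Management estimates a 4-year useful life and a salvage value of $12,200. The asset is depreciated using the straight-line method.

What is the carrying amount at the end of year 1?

Depreciable base = $153,744 − $12,200 = $141,544.
Annual expense = $141,544 / 4 = $35,386.
End of year 1: book value $118,358.

$118,358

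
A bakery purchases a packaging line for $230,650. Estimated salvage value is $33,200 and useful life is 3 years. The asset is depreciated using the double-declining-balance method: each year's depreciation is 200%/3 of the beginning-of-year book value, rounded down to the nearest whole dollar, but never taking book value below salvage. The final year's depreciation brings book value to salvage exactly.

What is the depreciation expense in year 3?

Depreciable base = $230,650 − $33,200 = $197,450.
Year 1: ⌊$230,650 × 200%/3⌋ = $153,766. Book value $76,884.
Year 2: ⌊$76,884 × 200%/3⌋ = $51,256, capped at $43,684. Book value $33,200.
Year 3 (final): $33,200 − $33,200 = $0. Book value $33,200.

$0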